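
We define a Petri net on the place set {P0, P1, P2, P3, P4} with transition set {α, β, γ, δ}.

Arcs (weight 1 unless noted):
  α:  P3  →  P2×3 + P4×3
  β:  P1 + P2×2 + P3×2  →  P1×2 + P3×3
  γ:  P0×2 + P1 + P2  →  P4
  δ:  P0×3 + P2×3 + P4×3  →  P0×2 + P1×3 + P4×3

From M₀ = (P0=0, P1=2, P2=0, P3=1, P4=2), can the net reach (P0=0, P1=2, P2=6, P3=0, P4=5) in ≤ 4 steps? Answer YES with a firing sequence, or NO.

NO — not reachable within 4 firings

depth 0: 1 marking
depth 1: 2 markings reached so far
depth 2: 2 markings reached so far
(frontier empty at depth 2; search complete)
target is not among the 2 markings reachable within 4 steps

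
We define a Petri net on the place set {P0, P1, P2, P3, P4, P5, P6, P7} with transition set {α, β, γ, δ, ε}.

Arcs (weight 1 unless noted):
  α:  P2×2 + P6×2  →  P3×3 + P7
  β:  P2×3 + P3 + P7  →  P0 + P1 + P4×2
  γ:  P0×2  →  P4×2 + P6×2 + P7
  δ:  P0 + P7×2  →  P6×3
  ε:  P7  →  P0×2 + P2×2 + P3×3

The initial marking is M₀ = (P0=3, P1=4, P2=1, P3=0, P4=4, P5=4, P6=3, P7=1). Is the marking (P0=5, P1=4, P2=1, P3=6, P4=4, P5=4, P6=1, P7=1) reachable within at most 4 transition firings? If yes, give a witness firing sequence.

YES — reachable via ⟨ε, α⟩ (2 firings)

step 1: fire ε:  (P0=3, P1=4, P2=1, P3=0, P4=4, P5=4, P6=3, P7=1) → (P0=5, P1=4, P2=3, P3=3, P4=4, P5=4, P6=3, P7=0)
step 2: fire α:  (P0=5, P1=4, P2=3, P3=3, P4=4, P5=4, P6=3, P7=0) → (P0=5, P1=4, P2=1, P3=6, P4=4, P5=4, P6=1, P7=1)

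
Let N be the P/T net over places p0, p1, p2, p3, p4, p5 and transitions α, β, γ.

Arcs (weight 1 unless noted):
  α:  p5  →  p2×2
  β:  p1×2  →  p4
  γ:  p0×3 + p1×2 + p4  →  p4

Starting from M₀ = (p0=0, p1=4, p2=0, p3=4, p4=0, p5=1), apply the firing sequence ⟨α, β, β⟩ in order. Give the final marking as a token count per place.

step 1: fire α:  (p0=0, p1=4, p2=0, p3=4, p4=0, p5=1) → (p0=0, p1=4, p2=2, p3=4, p4=0, p5=0)
step 2: fire β:  (p0=0, p1=4, p2=2, p3=4, p4=0, p5=0) → (p0=0, p1=2, p2=2, p3=4, p4=1, p5=0)
step 3: fire β:  (p0=0, p1=2, p2=2, p3=4, p4=1, p5=0) → (p0=0, p1=0, p2=2, p3=4, p4=2, p5=0)

(p0=0, p1=0, p2=2, p3=4, p4=2, p5=0)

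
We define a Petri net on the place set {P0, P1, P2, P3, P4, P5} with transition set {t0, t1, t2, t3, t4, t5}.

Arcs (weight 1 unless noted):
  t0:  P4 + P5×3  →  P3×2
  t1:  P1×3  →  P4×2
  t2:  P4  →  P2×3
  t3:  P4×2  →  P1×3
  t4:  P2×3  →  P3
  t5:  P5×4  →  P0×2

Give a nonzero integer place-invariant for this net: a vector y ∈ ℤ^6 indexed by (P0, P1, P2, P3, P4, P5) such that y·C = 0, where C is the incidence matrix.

Incidence matrix C (rows=places, cols=transitions):
       t0   t1   t2   t3   t4   t5
   P0   0    0    0    0    0    2
   P1   0   -3    0    3    0    0
   P2   0    0    3    0   -3    0
   P3   2    0    0    0    1    0
   P4  -1    2   -1   -2    0    0
   P5  -3    0    0    0    0   -4

Candidate y = [2, 2, 1, 3, 3, 1]; check y·C column-wise:
  col t0: 2·0 + 2·0 + 1·0 + 3·2 + 3·-1 + 1·-3 = 0
  col t1: 2·0 + 2·-3 + 1·0 + 3·0 + 3·2 + 1·0 = 0
  col t2: 2·0 + 2·0 + 1·3 + 3·0 + 3·-1 + 1·0 = 0
  col t3: 2·0 + 2·3 + 1·0 + 3·0 + 3·-2 + 1·0 = 0
  col t4: 2·0 + 2·0 + 1·-3 + 3·1 + 3·0 + 1·0 = 0
  col t5: 2·2 + 2·0 + 1·0 + 3·0 + 3·0 + 1·-4 = 0

y = (P0:2, P1:2, P2:1, P3:3, P4:3, P5:1)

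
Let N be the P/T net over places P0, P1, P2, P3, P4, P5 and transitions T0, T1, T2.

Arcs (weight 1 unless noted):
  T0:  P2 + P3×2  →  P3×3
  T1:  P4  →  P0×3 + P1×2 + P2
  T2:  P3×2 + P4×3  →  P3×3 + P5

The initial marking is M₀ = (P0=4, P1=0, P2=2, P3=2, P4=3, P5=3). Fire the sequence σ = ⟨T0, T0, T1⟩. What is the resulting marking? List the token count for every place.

(P0=7, P1=2, P2=1, P3=4, P4=2, P5=3)

step 1: fire T0:  (P0=4, P1=0, P2=2, P3=2, P4=3, P5=3) → (P0=4, P1=0, P2=1, P3=3, P4=3, P5=3)
step 2: fire T0:  (P0=4, P1=0, P2=1, P3=3, P4=3, P5=3) → (P0=4, P1=0, P2=0, P3=4, P4=3, P5=3)
step 3: fire T1:  (P0=4, P1=0, P2=0, P3=4, P4=3, P5=3) → (P0=7, P1=2, P2=1, P3=4, P4=2, P5=3)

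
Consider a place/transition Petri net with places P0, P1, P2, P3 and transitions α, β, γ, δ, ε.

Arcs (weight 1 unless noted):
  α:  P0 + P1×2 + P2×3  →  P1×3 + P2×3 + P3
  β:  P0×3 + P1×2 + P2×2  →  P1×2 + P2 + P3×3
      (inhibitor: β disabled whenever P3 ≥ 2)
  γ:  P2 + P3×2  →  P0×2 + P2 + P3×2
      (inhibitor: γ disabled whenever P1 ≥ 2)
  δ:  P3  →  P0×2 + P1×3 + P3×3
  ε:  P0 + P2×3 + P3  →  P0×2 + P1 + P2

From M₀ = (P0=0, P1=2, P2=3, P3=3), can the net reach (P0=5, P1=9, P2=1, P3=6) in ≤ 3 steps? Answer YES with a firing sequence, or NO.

step 1: fire δ:  (P0=0, P1=2, P2=3, P3=3) → (P0=2, P1=5, P2=3, P3=5)
step 2: fire δ:  (P0=2, P1=5, P2=3, P3=5) → (P0=4, P1=8, P2=3, P3=7)
step 3: fire ε:  (P0=4, P1=8, P2=3, P3=7) → (P0=5, P1=9, P2=1, P3=6)

YES — reachable via ⟨δ, δ, ε⟩ (3 firings)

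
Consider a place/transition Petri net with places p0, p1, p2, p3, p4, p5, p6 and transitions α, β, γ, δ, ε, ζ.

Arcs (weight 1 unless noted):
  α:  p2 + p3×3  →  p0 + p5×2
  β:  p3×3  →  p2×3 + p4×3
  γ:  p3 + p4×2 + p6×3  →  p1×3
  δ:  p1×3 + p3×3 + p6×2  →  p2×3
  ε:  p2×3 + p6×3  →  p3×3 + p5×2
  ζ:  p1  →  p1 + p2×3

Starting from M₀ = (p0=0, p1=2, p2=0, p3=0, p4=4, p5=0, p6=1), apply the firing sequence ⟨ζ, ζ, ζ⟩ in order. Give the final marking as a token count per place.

(p0=0, p1=2, p2=9, p3=0, p4=4, p5=0, p6=1)

step 1: fire ζ:  (p0=0, p1=2, p2=0, p3=0, p4=4, p5=0, p6=1) → (p0=0, p1=2, p2=3, p3=0, p4=4, p5=0, p6=1)
step 2: fire ζ:  (p0=0, p1=2, p2=3, p3=0, p4=4, p5=0, p6=1) → (p0=0, p1=2, p2=6, p3=0, p4=4, p5=0, p6=1)
step 3: fire ζ:  (p0=0, p1=2, p2=6, p3=0, p4=4, p5=0, p6=1) → (p0=0, p1=2, p2=9, p3=0, p4=4, p5=0, p6=1)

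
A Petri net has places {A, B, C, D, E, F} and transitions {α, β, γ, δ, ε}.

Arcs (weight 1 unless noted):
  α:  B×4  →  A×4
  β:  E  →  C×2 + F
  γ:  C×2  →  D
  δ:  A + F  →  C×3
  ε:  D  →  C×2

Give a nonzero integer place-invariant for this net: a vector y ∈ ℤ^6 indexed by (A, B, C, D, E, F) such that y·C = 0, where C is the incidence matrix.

Incidence matrix C (rows=places, cols=transitions):
        α    β    γ    δ    ε
    A   4    0    0   -1    0
    B  -4    0    0    0    0
    C   0    2   -2    3    2
    D   0    0    1    0   -1
    E   0   -1    0    0    0
    F   0    1    0   -1    0

Candidate y = [3, 3, 1, 2, 2, 0]; check y·C column-wise:
  col α: 3·4 + 3·-4 + 1·0 + 2·0 + 2·0 = 0
  col β: 3·0 + 3·0 + 1·2 + 2·0 + 2·-1 + 0·1 = 0
  col γ: 3·0 + 3·0 + 1·-2 + 2·1 + 2·0 = 0
  col δ: 3·-1 + 3·0 + 1·3 + 2·0 + 2·0 + 0·-1 = 0
  col ε: 3·0 + 3·0 + 1·2 + 2·-1 + 2·0 = 0

y = (A:3, B:3, C:1, D:2, E:2, F:0)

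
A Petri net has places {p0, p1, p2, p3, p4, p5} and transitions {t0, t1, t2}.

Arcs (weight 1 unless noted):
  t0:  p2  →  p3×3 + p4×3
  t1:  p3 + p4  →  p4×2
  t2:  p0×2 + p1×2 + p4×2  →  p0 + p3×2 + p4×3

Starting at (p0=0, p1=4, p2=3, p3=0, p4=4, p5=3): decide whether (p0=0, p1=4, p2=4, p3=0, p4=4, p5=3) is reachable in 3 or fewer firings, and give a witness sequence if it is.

depth 0: 1 marking
depth 1: 2 markings reached so far
depth 2: 4 markings reached so far
depth 3: 7 markings reached so far
target is not among the 7 markings reachable within 3 steps

NO — not reachable within 3 firings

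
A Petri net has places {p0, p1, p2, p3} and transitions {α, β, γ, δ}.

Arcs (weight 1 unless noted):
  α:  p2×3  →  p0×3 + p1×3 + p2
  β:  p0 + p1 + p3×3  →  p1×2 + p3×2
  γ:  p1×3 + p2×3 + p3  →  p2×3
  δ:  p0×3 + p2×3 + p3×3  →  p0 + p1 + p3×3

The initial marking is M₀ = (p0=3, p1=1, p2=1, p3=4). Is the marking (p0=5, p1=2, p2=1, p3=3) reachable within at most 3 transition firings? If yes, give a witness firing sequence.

depth 0: 1 marking
depth 1: 2 markings reached so far
depth 2: 3 markings reached so far
depth 3: 3 markings reached so far
(frontier empty at depth 3; search complete)
target is not among the 3 markings reachable within 3 steps

NO — not reachable within 3 firings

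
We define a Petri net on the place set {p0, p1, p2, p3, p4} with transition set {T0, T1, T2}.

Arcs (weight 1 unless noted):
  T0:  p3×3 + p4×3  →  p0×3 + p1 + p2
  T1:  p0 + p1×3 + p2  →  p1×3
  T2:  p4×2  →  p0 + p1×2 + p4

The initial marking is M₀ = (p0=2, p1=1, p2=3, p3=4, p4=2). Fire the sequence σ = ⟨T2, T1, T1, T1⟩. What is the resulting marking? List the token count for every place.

step 1: fire T2:  (p0=2, p1=1, p2=3, p3=4, p4=2) → (p0=3, p1=3, p2=3, p3=4, p4=1)
step 2: fire T1:  (p0=3, p1=3, p2=3, p3=4, p4=1) → (p0=2, p1=3, p2=2, p3=4, p4=1)
step 3: fire T1:  (p0=2, p1=3, p2=2, p3=4, p4=1) → (p0=1, p1=3, p2=1, p3=4, p4=1)
step 4: fire T1:  (p0=1, p1=3, p2=1, p3=4, p4=1) → (p0=0, p1=3, p2=0, p3=4, p4=1)

(p0=0, p1=3, p2=0, p3=4, p4=1)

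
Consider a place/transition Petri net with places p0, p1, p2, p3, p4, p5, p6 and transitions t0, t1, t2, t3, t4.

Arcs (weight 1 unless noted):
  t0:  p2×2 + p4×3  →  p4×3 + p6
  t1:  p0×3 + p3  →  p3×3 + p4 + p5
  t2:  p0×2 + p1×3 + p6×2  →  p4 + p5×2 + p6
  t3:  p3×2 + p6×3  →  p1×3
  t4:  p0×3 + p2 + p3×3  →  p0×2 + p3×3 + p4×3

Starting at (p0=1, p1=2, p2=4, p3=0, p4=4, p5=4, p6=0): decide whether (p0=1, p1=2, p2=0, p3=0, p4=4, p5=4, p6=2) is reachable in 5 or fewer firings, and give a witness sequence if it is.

step 1: fire t0:  (p0=1, p1=2, p2=4, p3=0, p4=4, p5=4, p6=0) → (p0=1, p1=2, p2=2, p3=0, p4=4, p5=4, p6=1)
step 2: fire t0:  (p0=1, p1=2, p2=2, p3=0, p4=4, p5=4, p6=1) → (p0=1, p1=2, p2=0, p3=0, p4=4, p5=4, p6=2)

YES — reachable via ⟨t0, t0⟩ (2 firings)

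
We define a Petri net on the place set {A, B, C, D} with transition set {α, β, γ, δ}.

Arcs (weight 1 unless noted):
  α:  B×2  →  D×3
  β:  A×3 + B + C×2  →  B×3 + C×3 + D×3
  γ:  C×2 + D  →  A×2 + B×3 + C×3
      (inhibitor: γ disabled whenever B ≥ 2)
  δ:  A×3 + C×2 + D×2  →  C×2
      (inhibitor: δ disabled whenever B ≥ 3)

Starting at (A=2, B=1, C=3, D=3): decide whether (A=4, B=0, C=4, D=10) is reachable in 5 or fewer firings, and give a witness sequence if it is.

NO — not reachable within 5 firings

depth 0: 1 marking
depth 1: 2 markings reached so far
depth 2: 4 markings reached so far
depth 3: 7 markings reached so far
depth 4: 10 markings reached so far
depth 5: 14 markings reached so far
target is not among the 14 markings reachable within 5 steps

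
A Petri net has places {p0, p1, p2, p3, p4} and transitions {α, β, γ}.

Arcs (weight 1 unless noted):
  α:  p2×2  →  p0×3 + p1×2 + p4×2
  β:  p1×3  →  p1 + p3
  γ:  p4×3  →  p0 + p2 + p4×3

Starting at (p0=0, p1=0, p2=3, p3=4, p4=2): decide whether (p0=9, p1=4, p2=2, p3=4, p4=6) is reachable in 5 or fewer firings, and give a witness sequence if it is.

step 1: fire α:  (p0=0, p1=0, p2=3, p3=4, p4=2) → (p0=3, p1=2, p2=1, p3=4, p4=4)
step 2: fire γ:  (p0=3, p1=2, p2=1, p3=4, p4=4) → (p0=4, p1=2, p2=2, p3=4, p4=4)
step 3: fire α:  (p0=4, p1=2, p2=2, p3=4, p4=4) → (p0=7, p1=4, p2=0, p3=4, p4=6)
step 4: fire γ:  (p0=7, p1=4, p2=0, p3=4, p4=6) → (p0=8, p1=4, p2=1, p3=4, p4=6)
step 5: fire γ:  (p0=8, p1=4, p2=1, p3=4, p4=6) → (p0=9, p1=4, p2=2, p3=4, p4=6)

YES — reachable via ⟨α, γ, α, γ, γ⟩ (5 firings)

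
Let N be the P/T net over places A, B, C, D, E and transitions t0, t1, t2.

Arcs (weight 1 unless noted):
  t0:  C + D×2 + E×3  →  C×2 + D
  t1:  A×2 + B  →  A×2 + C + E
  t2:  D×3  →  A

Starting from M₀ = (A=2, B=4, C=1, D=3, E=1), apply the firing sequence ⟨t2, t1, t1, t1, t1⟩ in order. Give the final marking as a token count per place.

(A=3, B=0, C=5, D=0, E=5)

step 1: fire t2:  (A=2, B=4, C=1, D=3, E=1) → (A=3, B=4, C=1, D=0, E=1)
step 2: fire t1:  (A=3, B=4, C=1, D=0, E=1) → (A=3, B=3, C=2, D=0, E=2)
step 3: fire t1:  (A=3, B=3, C=2, D=0, E=2) → (A=3, B=2, C=3, D=0, E=3)
step 4: fire t1:  (A=3, B=2, C=3, D=0, E=3) → (A=3, B=1, C=4, D=0, E=4)
step 5: fire t1:  (A=3, B=1, C=4, D=0, E=4) → (A=3, B=0, C=5, D=0, E=5)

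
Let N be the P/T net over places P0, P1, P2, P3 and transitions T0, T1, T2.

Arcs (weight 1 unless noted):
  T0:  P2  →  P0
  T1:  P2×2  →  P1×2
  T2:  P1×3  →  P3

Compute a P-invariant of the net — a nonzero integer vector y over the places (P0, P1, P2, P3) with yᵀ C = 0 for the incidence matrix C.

y = (P0:1, P1:1, P2:1, P3:3)

Incidence matrix C (rows=places, cols=transitions):
       T0   T1   T2
   P0   1    0    0
   P1   0    2   -3
   P2  -1   -2    0
   P3   0    0    1

Candidate y = [1, 1, 1, 3]; check y·C column-wise:
  col T0: 1·1 + 1·0 + 1·-1 + 3·0 = 0
  col T1: 1·0 + 1·2 + 1·-2 + 3·0 = 0
  col T2: 1·0 + 1·-3 + 1·0 + 3·1 = 0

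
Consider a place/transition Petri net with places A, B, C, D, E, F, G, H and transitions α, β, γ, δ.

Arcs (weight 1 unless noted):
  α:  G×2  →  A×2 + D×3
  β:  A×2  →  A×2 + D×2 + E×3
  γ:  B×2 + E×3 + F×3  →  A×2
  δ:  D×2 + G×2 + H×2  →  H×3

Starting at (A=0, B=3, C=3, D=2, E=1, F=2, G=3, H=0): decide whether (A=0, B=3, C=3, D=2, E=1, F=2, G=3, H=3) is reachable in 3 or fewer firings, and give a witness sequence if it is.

NO — not reachable within 3 firings

depth 0: 1 marking
depth 1: 2 markings reached so far
depth 2: 3 markings reached so far
depth 3: 4 markings reached so far
target is not among the 4 markings reachable within 3 steps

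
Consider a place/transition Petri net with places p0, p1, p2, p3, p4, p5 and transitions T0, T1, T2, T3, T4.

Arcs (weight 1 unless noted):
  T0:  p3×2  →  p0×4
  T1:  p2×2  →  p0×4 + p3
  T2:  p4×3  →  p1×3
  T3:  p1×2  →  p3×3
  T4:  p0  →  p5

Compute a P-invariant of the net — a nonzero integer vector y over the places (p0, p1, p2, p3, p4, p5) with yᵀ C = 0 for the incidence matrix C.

Incidence matrix C (rows=places, cols=transitions):
       T0   T1   T2   T3   T4
   p0   4    4    0    0   -1
   p1   0    0    3   -2    0
   p2   0   -2    0    0    0
   p3  -2    1    0    3    0
   p4   0    0   -3    0    0
   p5   0    0    0    0    1

Candidate y = [1, 3, 3, 2, 3, 1]; check y·C column-wise:
  col T0: 1·4 + 3·0 + 3·0 + 2·-2 + 3·0 + 1·0 = 0
  col T1: 1·4 + 3·0 + 3·-2 + 2·1 + 3·0 + 1·0 = 0
  col T2: 1·0 + 3·3 + 3·0 + 2·0 + 3·-3 + 1·0 = 0
  col T3: 1·0 + 3·-2 + 3·0 + 2·3 + 3·0 + 1·0 = 0
  col T4: 1·-1 + 3·0 + 3·0 + 2·0 + 3·0 + 1·1 = 0

y = (p0:1, p1:3, p2:3, p3:2, p4:3, p5:1)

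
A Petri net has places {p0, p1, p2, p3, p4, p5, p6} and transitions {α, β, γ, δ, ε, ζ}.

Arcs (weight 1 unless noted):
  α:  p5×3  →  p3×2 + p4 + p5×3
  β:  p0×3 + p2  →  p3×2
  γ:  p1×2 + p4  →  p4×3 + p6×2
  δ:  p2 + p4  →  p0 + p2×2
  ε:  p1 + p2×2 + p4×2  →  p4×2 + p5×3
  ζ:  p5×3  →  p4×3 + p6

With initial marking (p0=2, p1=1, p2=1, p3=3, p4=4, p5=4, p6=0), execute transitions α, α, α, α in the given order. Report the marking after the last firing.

(p0=2, p1=1, p2=1, p3=11, p4=8, p5=4, p6=0)

step 1: fire α:  (p0=2, p1=1, p2=1, p3=3, p4=4, p5=4, p6=0) → (p0=2, p1=1, p2=1, p3=5, p4=5, p5=4, p6=0)
step 2: fire α:  (p0=2, p1=1, p2=1, p3=5, p4=5, p5=4, p6=0) → (p0=2, p1=1, p2=1, p3=7, p4=6, p5=4, p6=0)
step 3: fire α:  (p0=2, p1=1, p2=1, p3=7, p4=6, p5=4, p6=0) → (p0=2, p1=1, p2=1, p3=9, p4=7, p5=4, p6=0)
step 4: fire α:  (p0=2, p1=1, p2=1, p3=9, p4=7, p5=4, p6=0) → (p0=2, p1=1, p2=1, p3=11, p4=8, p5=4, p6=0)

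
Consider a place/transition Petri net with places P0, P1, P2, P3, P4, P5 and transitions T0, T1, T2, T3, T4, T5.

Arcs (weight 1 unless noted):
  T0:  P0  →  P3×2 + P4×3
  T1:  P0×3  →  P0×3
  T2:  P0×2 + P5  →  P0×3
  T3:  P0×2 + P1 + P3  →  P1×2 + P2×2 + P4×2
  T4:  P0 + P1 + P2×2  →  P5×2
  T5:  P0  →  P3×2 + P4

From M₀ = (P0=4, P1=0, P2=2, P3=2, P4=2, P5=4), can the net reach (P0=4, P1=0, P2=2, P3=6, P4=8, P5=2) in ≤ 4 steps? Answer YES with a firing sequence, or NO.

step 1: fire T0:  (P0=4, P1=0, P2=2, P3=2, P4=2, P5=4) → (P0=3, P1=0, P2=2, P3=4, P4=5, P5=4)
step 2: fire T0:  (P0=3, P1=0, P2=2, P3=4, P4=5, P5=4) → (P0=2, P1=0, P2=2, P3=6, P4=8, P5=4)
step 3: fire T2:  (P0=2, P1=0, P2=2, P3=6, P4=8, P5=4) → (P0=3, P1=0, P2=2, P3=6, P4=8, P5=3)
step 4: fire T2:  (P0=3, P1=0, P2=2, P3=6, P4=8, P5=3) → (P0=4, P1=0, P2=2, P3=6, P4=8, P5=2)

YES — reachable via ⟨T0, T0, T2, T2⟩ (4 firings)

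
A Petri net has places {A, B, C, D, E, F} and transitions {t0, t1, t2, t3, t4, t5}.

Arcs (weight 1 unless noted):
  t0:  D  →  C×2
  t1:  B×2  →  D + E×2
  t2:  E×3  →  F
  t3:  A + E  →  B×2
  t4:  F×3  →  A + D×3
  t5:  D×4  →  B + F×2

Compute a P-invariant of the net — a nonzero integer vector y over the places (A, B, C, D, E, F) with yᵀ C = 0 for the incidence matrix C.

Incidence matrix C (rows=places, cols=transitions):
       t0   t1   t2   t3   t4   t5
    A   0    0    0   -1    1    0
    B   0   -2    0    2    0    1
    C   2    0    0    0    0    0
    D  -1    1    0    0    3   -4
    E   0    2   -3   -1    0    0
    F   0    0    1    0   -3    2

Candidate y = [3, 2, 1, 2, 1, 3]; check y·C column-wise:
  col t0: 3·0 + 2·0 + 1·2 + 2·-1 + 1·0 + 3·0 = 0
  col t1: 3·0 + 2·-2 + 1·0 + 2·1 + 1·2 + 3·0 = 0
  col t2: 3·0 + 2·0 + 1·0 + 2·0 + 1·-3 + 3·1 = 0
  col t3: 3·-1 + 2·2 + 1·0 + 2·0 + 1·-1 + 3·0 = 0
  col t4: 3·1 + 2·0 + 1·0 + 2·3 + 1·0 + 3·-3 = 0
  col t5: 3·0 + 2·1 + 1·0 + 2·-4 + 1·0 + 3·2 = 0

y = (A:3, B:2, C:1, D:2, E:1, F:3)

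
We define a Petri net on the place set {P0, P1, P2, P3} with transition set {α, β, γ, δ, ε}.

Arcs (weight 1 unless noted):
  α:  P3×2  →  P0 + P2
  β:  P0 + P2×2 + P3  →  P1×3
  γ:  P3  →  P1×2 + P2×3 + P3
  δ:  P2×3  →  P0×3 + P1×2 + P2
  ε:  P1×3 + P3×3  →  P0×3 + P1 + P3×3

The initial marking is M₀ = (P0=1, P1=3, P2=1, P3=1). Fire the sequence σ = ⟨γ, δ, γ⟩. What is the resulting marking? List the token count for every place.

(P0=4, P1=9, P2=5, P3=1)

step 1: fire γ:  (P0=1, P1=3, P2=1, P3=1) → (P0=1, P1=5, P2=4, P3=1)
step 2: fire δ:  (P0=1, P1=5, P2=4, P3=1) → (P0=4, P1=7, P2=2, P3=1)
step 3: fire γ:  (P0=4, P1=7, P2=2, P3=1) → (P0=4, P1=9, P2=5, P3=1)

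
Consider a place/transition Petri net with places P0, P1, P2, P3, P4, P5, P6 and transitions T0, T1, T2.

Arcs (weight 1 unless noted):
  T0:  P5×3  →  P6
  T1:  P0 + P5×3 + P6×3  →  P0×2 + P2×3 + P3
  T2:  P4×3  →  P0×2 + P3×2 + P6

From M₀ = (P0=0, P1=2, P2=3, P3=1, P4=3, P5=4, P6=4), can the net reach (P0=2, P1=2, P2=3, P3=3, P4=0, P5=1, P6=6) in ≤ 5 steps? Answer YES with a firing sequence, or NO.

step 1: fire T0:  (P0=0, P1=2, P2=3, P3=1, P4=3, P5=4, P6=4) → (P0=0, P1=2, P2=3, P3=1, P4=3, P5=1, P6=5)
step 2: fire T2:  (P0=0, P1=2, P2=3, P3=1, P4=3, P5=1, P6=5) → (P0=2, P1=2, P2=3, P3=3, P4=0, P5=1, P6=6)

YES — reachable via ⟨T0, T2⟩ (2 firings)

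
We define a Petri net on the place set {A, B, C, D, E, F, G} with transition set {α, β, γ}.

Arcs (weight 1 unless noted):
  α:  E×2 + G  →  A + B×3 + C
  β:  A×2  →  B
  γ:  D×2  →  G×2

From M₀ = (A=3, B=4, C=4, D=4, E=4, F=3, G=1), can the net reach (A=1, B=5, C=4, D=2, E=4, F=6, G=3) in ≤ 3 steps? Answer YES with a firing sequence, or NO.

NO — not reachable within 3 firings

depth 0: 1 marking
depth 1: 4 markings reached so far
depth 2: 8 markings reached so far
depth 3: 13 markings reached so far
target is not among the 13 markings reachable within 3 steps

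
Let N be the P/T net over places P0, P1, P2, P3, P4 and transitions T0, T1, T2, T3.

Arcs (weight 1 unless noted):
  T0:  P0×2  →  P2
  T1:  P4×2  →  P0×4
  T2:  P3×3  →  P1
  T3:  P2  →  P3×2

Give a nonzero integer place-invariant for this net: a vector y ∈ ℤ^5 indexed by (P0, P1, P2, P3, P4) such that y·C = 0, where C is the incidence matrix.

Incidence matrix C (rows=places, cols=transitions):
       T0   T1   T2   T3
   P0  -2    4    0    0
   P1   0    0    1    0
   P2   1    0    0   -1
   P3   0    0   -3    2
   P4   0   -2    0    0

Candidate y = [1, 3, 2, 1, 2]; check y·C column-wise:
  col T0: 1·-2 + 3·0 + 2·1 + 1·0 + 2·0 = 0
  col T1: 1·4 + 3·0 + 2·0 + 1·0 + 2·-2 = 0
  col T2: 1·0 + 3·1 + 2·0 + 1·-3 + 2·0 = 0
  col T3: 1·0 + 3·0 + 2·-1 + 1·2 + 2·0 = 0

y = (P0:1, P1:3, P2:2, P3:1, P4:2)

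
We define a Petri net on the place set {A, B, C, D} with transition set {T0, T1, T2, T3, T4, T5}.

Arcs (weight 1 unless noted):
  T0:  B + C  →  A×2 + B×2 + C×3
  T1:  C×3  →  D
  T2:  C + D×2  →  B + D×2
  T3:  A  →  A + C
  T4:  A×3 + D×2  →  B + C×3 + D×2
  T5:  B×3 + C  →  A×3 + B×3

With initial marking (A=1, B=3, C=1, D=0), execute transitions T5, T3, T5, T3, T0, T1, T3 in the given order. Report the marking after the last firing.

step 1: fire T5:  (A=1, B=3, C=1, D=0) → (A=4, B=3, C=0, D=0)
step 2: fire T3:  (A=4, B=3, C=0, D=0) → (A=4, B=3, C=1, D=0)
step 3: fire T5:  (A=4, B=3, C=1, D=0) → (A=7, B=3, C=0, D=0)
step 4: fire T3:  (A=7, B=3, C=0, D=0) → (A=7, B=3, C=1, D=0)
step 5: fire T0:  (A=7, B=3, C=1, D=0) → (A=9, B=4, C=3, D=0)
step 6: fire T1:  (A=9, B=4, C=3, D=0) → (A=9, B=4, C=0, D=1)
step 7: fire T3:  (A=9, B=4, C=0, D=1) → (A=9, B=4, C=1, D=1)

(A=9, B=4, C=1, D=1)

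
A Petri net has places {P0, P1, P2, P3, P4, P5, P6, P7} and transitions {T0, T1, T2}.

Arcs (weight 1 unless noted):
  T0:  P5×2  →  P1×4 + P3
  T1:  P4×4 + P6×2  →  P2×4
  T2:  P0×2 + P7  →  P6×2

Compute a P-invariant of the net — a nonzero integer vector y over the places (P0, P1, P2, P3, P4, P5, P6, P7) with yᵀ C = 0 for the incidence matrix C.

y = (P0:0, P1:1, P2:0, P3:-4, P4:0, P5:0, P6:0, P7:0)

Incidence matrix C (rows=places, cols=transitions):
       T0   T1   T2
   P0   0    0   -2
   P1   4    0    0
   P2   0    4    0
   P3   1    0    0
   P4   0   -4    0
   P5  -2    0    0
   P6   0   -2    2
   P7   0    0   -1

Candidate y = [0, 1, 0, -4, 0, 0, 0, 0]; check y·C column-wise:
  col T0: 1·4 + -4·1 + 0·-2 = 0
  col T1: 1·0 + 0·4 + -4·0 + 0·-4 + 0·-2 = 0
  col T2: 0·-2 + 1·0 + -4·0 + 0·2 + 0·-1 = 0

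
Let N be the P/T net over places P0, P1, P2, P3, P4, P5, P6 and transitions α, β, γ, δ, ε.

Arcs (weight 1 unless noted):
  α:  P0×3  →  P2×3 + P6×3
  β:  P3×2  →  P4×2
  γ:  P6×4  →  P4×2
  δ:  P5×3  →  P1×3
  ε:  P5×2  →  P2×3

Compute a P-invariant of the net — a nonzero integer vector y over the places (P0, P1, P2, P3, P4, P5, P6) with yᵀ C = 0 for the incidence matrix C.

Incidence matrix C (rows=places, cols=transitions):
        α    β    γ    δ    ε
   P0  -3    0    0    0    0
   P1   0    0    0    3    0
   P2   3    0    0    0    3
   P3   0   -2    0    0    0
   P4   0    2    2    0    0
   P5   0    0    0   -3   -2
   P6   3    0   -4    0    0

Candidate y = [2, 3, 2, 0, 0, 3, 0]; check y·C column-wise:
  col α: 2·-3 + 3·0 + 2·3 + 3·0 + 0·3 = 0
  col β: 2·0 + 3·0 + 2·0 + 0·-2 + 0·2 + 3·0 = 0
  col γ: 2·0 + 3·0 + 2·0 + 0·2 + 3·0 + 0·-4 = 0
  col δ: 2·0 + 3·3 + 2·0 + 3·-3 = 0
  col ε: 2·0 + 3·0 + 2·3 + 3·-2 = 0

y = (P0:2, P1:3, P2:2, P3:0, P4:0, P5:3, P6:0)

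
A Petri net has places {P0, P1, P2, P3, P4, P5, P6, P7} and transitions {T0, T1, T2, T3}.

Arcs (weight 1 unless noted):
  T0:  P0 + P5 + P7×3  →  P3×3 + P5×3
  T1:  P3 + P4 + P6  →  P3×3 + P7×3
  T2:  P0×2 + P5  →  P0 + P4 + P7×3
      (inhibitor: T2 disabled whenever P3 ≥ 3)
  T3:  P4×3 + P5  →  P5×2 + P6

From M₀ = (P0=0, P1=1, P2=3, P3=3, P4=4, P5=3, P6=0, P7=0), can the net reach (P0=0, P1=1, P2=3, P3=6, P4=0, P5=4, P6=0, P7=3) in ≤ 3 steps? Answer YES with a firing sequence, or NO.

NO — not reachable within 3 firings

depth 0: 1 marking
depth 1: 2 markings reached so far
depth 2: 3 markings reached so far
depth 3: 3 markings reached so far
(frontier empty at depth 3; search complete)
target is not among the 3 markings reachable within 3 steps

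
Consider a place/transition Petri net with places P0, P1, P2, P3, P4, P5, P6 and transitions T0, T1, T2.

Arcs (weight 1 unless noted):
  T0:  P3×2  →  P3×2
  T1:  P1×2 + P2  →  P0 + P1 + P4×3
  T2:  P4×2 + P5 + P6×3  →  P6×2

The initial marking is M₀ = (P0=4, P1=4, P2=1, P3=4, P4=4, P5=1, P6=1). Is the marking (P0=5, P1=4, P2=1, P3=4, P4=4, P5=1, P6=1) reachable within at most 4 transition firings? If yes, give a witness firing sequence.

depth 0: 1 marking
depth 1: 2 markings reached so far
depth 2: 2 markings reached so far
(frontier empty at depth 2; search complete)
target is not among the 2 markings reachable within 4 steps

NO — not reachable within 4 firings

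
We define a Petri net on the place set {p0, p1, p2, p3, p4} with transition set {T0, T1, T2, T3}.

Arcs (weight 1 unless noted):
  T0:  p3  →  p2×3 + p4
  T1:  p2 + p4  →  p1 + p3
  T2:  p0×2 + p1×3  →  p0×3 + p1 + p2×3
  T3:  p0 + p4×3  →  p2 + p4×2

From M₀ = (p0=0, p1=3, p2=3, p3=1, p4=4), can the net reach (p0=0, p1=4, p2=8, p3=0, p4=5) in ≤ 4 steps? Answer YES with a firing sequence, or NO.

YES — reachable via ⟨T0, T1, T0⟩ (3 firings)

step 1: fire T0:  (p0=0, p1=3, p2=3, p3=1, p4=4) → (p0=0, p1=3, p2=6, p3=0, p4=5)
step 2: fire T1:  (p0=0, p1=3, p2=6, p3=0, p4=5) → (p0=0, p1=4, p2=5, p3=1, p4=4)
step 3: fire T0:  (p0=0, p1=4, p2=5, p3=1, p4=4) → (p0=0, p1=4, p2=8, p3=0, p4=5)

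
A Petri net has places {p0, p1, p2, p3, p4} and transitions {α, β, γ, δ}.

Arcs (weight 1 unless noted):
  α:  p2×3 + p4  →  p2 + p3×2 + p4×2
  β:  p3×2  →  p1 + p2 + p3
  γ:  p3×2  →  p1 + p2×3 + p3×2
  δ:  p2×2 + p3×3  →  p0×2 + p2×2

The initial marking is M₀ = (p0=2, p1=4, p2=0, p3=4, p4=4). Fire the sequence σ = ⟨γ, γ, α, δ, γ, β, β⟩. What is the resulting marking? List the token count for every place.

step 1: fire γ:  (p0=2, p1=4, p2=0, p3=4, p4=4) → (p0=2, p1=5, p2=3, p3=4, p4=4)
step 2: fire γ:  (p0=2, p1=5, p2=3, p3=4, p4=4) → (p0=2, p1=6, p2=6, p3=4, p4=4)
step 3: fire α:  (p0=2, p1=6, p2=6, p3=4, p4=4) → (p0=2, p1=6, p2=4, p3=6, p4=5)
step 4: fire δ:  (p0=2, p1=6, p2=4, p3=6, p4=5) → (p0=4, p1=6, p2=4, p3=3, p4=5)
step 5: fire γ:  (p0=4, p1=6, p2=4, p3=3, p4=5) → (p0=4, p1=7, p2=7, p3=3, p4=5)
step 6: fire β:  (p0=4, p1=7, p2=7, p3=3, p4=5) → (p0=4, p1=8, p2=8, p3=2, p4=5)
step 7: fire β:  (p0=4, p1=8, p2=8, p3=2, p4=5) → (p0=4, p1=9, p2=9, p3=1, p4=5)

(p0=4, p1=9, p2=9, p3=1, p4=5)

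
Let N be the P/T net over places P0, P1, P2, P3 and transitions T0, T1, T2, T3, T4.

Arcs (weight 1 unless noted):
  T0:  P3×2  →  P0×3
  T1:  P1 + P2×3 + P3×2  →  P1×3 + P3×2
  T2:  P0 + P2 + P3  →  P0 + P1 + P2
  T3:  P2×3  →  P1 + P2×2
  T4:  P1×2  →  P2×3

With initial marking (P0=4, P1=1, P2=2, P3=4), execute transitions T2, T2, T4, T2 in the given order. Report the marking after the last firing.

(P0=4, P1=2, P2=5, P3=1)

step 1: fire T2:  (P0=4, P1=1, P2=2, P3=4) → (P0=4, P1=2, P2=2, P3=3)
step 2: fire T2:  (P0=4, P1=2, P2=2, P3=3) → (P0=4, P1=3, P2=2, P3=2)
step 3: fire T4:  (P0=4, P1=3, P2=2, P3=2) → (P0=4, P1=1, P2=5, P3=2)
step 4: fire T2:  (P0=4, P1=1, P2=5, P3=2) → (P0=4, P1=2, P2=5, P3=1)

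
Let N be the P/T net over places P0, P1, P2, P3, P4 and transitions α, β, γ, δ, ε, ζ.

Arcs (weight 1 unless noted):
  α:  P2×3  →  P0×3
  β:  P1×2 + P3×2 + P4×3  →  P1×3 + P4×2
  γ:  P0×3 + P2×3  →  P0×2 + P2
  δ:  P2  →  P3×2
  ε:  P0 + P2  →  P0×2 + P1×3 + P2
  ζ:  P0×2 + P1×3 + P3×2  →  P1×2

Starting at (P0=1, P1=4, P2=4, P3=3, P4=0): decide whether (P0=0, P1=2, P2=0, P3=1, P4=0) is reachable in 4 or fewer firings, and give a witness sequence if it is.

YES — reachable via ⟨α, δ, ζ, ζ⟩ (4 firings)

step 1: fire α:  (P0=1, P1=4, P2=4, P3=3, P4=0) → (P0=4, P1=4, P2=1, P3=3, P4=0)
step 2: fire δ:  (P0=4, P1=4, P2=1, P3=3, P4=0) → (P0=4, P1=4, P2=0, P3=5, P4=0)
step 3: fire ζ:  (P0=4, P1=4, P2=0, P3=5, P4=0) → (P0=2, P1=3, P2=0, P3=3, P4=0)
step 4: fire ζ:  (P0=2, P1=3, P2=0, P3=3, P4=0) → (P0=0, P1=2, P2=0, P3=1, P4=0)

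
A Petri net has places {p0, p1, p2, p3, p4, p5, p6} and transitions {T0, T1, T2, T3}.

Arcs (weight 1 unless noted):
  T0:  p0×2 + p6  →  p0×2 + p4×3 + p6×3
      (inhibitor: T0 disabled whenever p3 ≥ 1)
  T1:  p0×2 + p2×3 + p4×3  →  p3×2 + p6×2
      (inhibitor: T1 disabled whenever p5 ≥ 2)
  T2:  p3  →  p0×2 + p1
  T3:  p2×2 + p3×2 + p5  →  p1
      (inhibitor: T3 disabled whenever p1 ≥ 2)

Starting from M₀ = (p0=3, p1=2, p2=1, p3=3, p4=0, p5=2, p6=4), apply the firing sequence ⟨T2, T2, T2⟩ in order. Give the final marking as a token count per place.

(p0=9, p1=5, p2=1, p3=0, p4=0, p5=2, p6=4)

step 1: fire T2:  (p0=3, p1=2, p2=1, p3=3, p4=0, p5=2, p6=4) → (p0=5, p1=3, p2=1, p3=2, p4=0, p5=2, p6=4)
step 2: fire T2:  (p0=5, p1=3, p2=1, p3=2, p4=0, p5=2, p6=4) → (p0=7, p1=4, p2=1, p3=1, p4=0, p5=2, p6=4)
step 3: fire T2:  (p0=7, p1=4, p2=1, p3=1, p4=0, p5=2, p6=4) → (p0=9, p1=5, p2=1, p3=0, p4=0, p5=2, p6=4)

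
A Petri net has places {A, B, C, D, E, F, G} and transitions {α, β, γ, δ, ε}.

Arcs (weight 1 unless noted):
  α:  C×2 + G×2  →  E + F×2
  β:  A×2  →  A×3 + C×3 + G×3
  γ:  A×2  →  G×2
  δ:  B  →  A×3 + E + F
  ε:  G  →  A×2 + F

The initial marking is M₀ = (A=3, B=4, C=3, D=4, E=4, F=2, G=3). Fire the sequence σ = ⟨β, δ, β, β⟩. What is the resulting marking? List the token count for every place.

(A=9, B=3, C=12, D=4, E=5, F=3, G=12)

step 1: fire β:  (A=3, B=4, C=3, D=4, E=4, F=2, G=3) → (A=4, B=4, C=6, D=4, E=4, F=2, G=6)
step 2: fire δ:  (A=4, B=4, C=6, D=4, E=4, F=2, G=6) → (A=7, B=3, C=6, D=4, E=5, F=3, G=6)
step 3: fire β:  (A=7, B=3, C=6, D=4, E=5, F=3, G=6) → (A=8, B=3, C=9, D=4, E=5, F=3, G=9)
step 4: fire β:  (A=8, B=3, C=9, D=4, E=5, F=3, G=9) → (A=9, B=3, C=12, D=4, E=5, F=3, G=12)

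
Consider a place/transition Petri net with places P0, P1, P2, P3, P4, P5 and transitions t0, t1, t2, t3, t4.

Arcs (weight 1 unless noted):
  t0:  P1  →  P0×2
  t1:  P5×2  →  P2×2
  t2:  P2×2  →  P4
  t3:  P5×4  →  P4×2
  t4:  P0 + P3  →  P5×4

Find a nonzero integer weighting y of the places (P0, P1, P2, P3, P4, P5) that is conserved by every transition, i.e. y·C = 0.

Incidence matrix C (rows=places, cols=transitions):
       t0   t1   t2   t3   t4
   P0   2    0    0    0   -1
   P1  -1    0    0    0    0
   P2   0    2   -2    0    0
   P3   0    0    0    0   -1
   P4   0    0    1    2    0
   P5   0   -2    0   -4    4

Candidate y = [1, 2, 0, -1, 0, 0]; check y·C column-wise:
  col t0: 1·2 + 2·-1 + -1·0 = 0
  col t1: 1·0 + 2·0 + 0·2 + -1·0 + 0·-2 = 0
  col t2: 1·0 + 2·0 + 0·-2 + -1·0 + 0·1 = 0
  col t3: 1·0 + 2·0 + -1·0 + 0·2 + 0·-4 = 0
  col t4: 1·-1 + 2·0 + -1·-1 + 0·4 = 0

y = (P0:1, P1:2, P2:0, P3:-1, P4:0, P5:0)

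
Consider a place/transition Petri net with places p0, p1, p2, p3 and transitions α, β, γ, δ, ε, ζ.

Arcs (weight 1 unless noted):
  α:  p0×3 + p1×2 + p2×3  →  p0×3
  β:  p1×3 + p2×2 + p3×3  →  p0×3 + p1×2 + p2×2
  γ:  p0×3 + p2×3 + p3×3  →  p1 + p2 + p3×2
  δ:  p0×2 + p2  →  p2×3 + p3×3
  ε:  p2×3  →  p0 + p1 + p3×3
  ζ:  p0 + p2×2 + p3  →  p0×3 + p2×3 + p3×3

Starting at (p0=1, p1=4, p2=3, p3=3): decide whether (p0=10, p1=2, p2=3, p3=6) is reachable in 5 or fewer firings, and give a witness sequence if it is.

NO — not reachable within 5 firings

depth 0: 1 marking
depth 1: 4 markings reached so far
depth 2: 13 markings reached so far
depth 3: 28 markings reached so far
depth 4: 56 markings reached so far
depth 5: 113 markings reached so far
target is not among the 113 markings reachable within 5 steps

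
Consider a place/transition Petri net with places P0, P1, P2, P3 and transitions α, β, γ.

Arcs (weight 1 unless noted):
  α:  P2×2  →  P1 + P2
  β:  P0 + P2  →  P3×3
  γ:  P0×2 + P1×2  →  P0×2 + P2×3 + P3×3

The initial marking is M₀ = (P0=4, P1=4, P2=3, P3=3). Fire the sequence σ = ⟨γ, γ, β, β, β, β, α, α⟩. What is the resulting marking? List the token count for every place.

step 1: fire γ:  (P0=4, P1=4, P2=3, P3=3) → (P0=4, P1=2, P2=6, P3=6)
step 2: fire γ:  (P0=4, P1=2, P2=6, P3=6) → (P0=4, P1=0, P2=9, P3=9)
step 3: fire β:  (P0=4, P1=0, P2=9, P3=9) → (P0=3, P1=0, P2=8, P3=12)
step 4: fire β:  (P0=3, P1=0, P2=8, P3=12) → (P0=2, P1=0, P2=7, P3=15)
step 5: fire β:  (P0=2, P1=0, P2=7, P3=15) → (P0=1, P1=0, P2=6, P3=18)
step 6: fire β:  (P0=1, P1=0, P2=6, P3=18) → (P0=0, P1=0, P2=5, P3=21)
step 7: fire α:  (P0=0, P1=0, P2=5, P3=21) → (P0=0, P1=1, P2=4, P3=21)
step 8: fire α:  (P0=0, P1=1, P2=4, P3=21) → (P0=0, P1=2, P2=3, P3=21)

(P0=0, P1=2, P2=3, P3=21)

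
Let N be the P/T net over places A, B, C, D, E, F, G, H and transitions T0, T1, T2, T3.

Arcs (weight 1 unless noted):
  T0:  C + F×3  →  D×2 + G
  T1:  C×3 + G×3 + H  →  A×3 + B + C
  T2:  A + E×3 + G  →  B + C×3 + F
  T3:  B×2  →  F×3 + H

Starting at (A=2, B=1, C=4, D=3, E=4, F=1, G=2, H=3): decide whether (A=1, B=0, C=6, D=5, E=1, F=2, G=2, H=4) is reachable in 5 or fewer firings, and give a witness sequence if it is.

step 1: fire T2:  (A=2, B=1, C=4, D=3, E=4, F=1, G=2, H=3) → (A=1, B=2, C=7, D=3, E=1, F=2, G=1, H=3)
step 2: fire T3:  (A=1, B=2, C=7, D=3, E=1, F=2, G=1, H=3) → (A=1, B=0, C=7, D=3, E=1, F=5, G=1, H=4)
step 3: fire T0:  (A=1, B=0, C=7, D=3, E=1, F=5, G=1, H=4) → (A=1, B=0, C=6, D=5, E=1, F=2, G=2, H=4)

YES — reachable via ⟨T2, T3, T0⟩ (3 firings)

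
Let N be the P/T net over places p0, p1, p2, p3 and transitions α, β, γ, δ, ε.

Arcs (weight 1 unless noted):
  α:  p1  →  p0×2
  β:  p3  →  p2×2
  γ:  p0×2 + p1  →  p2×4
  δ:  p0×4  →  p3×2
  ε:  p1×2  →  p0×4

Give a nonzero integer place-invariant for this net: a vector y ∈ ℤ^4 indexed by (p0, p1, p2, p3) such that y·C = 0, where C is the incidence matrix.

y = (p0:1, p1:2, p2:1, p3:2)

Incidence matrix C (rows=places, cols=transitions):
        α    β    γ    δ    ε
   p0   2    0   -2   -4    4
   p1  -1    0   -1    0   -2
   p2   0    2    4    0    0
   p3   0   -1    0    2    0

Candidate y = [1, 2, 1, 2]; check y·C column-wise:
  col α: 1·2 + 2·-1 + 1·0 + 2·0 = 0
  col β: 1·0 + 2·0 + 1·2 + 2·-1 = 0
  col γ: 1·-2 + 2·-1 + 1·4 + 2·0 = 0
  col δ: 1·-4 + 2·0 + 1·0 + 2·2 = 0
  col ε: 1·4 + 2·-2 + 1·0 + 2·0 = 0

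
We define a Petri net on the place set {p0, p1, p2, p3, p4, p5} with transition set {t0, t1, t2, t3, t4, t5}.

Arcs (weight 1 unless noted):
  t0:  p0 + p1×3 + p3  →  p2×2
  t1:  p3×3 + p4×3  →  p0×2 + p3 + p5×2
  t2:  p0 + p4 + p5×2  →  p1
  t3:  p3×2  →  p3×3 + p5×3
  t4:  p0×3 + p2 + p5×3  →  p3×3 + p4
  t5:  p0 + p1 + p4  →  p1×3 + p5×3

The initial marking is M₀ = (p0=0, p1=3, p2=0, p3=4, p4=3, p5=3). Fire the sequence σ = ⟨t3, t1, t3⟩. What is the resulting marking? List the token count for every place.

(p0=2, p1=3, p2=0, p3=4, p4=0, p5=11)

step 1: fire t3:  (p0=0, p1=3, p2=0, p3=4, p4=3, p5=3) → (p0=0, p1=3, p2=0, p3=5, p4=3, p5=6)
step 2: fire t1:  (p0=0, p1=3, p2=0, p3=5, p4=3, p5=6) → (p0=2, p1=3, p2=0, p3=3, p4=0, p5=8)
step 3: fire t3:  (p0=2, p1=3, p2=0, p3=3, p4=0, p5=8) → (p0=2, p1=3, p2=0, p3=4, p4=0, p5=11)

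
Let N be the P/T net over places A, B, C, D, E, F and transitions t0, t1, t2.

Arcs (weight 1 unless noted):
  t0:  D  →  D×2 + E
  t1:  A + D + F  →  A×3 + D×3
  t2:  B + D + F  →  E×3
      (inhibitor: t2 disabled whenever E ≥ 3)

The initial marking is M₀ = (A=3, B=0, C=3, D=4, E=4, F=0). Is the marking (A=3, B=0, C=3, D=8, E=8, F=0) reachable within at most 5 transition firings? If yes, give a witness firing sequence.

step 1: fire t0:  (A=3, B=0, C=3, D=4, E=4, F=0) → (A=3, B=0, C=3, D=5, E=5, F=0)
step 2: fire t0:  (A=3, B=0, C=3, D=5, E=5, F=0) → (A=3, B=0, C=3, D=6, E=6, F=0)
step 3: fire t0:  (A=3, B=0, C=3, D=6, E=6, F=0) → (A=3, B=0, C=3, D=7, E=7, F=0)
step 4: fire t0:  (A=3, B=0, C=3, D=7, E=7, F=0) → (A=3, B=0, C=3, D=8, E=8, F=0)

YES — reachable via ⟨t0, t0, t0, t0⟩ (4 firings)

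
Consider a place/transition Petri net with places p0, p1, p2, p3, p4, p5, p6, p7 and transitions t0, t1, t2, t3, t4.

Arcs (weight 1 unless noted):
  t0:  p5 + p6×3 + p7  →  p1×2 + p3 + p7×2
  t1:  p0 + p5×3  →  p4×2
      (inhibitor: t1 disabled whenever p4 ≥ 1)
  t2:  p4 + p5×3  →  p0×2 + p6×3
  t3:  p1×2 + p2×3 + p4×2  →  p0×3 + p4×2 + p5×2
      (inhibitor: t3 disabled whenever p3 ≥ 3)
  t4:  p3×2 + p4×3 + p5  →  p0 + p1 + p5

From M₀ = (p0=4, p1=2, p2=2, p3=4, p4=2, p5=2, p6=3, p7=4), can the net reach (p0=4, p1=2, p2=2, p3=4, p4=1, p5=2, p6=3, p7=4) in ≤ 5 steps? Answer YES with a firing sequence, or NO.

depth 0: 1 marking
depth 1: 2 markings reached so far
depth 2: 2 markings reached so far
(frontier empty at depth 2; search complete)
target is not among the 2 markings reachable within 5 steps

NO — not reachable within 5 firings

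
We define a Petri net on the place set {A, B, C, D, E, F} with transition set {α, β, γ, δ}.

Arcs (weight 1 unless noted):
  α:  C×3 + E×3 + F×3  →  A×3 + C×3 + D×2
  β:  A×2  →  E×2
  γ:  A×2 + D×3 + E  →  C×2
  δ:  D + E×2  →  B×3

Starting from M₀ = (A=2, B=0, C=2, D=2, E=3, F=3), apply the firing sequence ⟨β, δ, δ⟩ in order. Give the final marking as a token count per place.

(A=0, B=6, C=2, D=0, E=1, F=3)

step 1: fire β:  (A=2, B=0, C=2, D=2, E=3, F=3) → (A=0, B=0, C=2, D=2, E=5, F=3)
step 2: fire δ:  (A=0, B=0, C=2, D=2, E=5, F=3) → (A=0, B=3, C=2, D=1, E=3, F=3)
step 3: fire δ:  (A=0, B=3, C=2, D=1, E=3, F=3) → (A=0, B=6, C=2, D=0, E=1, F=3)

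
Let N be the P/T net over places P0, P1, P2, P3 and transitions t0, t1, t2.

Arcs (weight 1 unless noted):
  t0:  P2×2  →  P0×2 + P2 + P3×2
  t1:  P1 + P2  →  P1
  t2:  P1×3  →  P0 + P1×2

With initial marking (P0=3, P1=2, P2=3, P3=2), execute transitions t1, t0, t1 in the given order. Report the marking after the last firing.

step 1: fire t1:  (P0=3, P1=2, P2=3, P3=2) → (P0=3, P1=2, P2=2, P3=2)
step 2: fire t0:  (P0=3, P1=2, P2=2, P3=2) → (P0=5, P1=2, P2=1, P3=4)
step 3: fire t1:  (P0=5, P1=2, P2=1, P3=4) → (P0=5, P1=2, P2=0, P3=4)

(P0=5, P1=2, P2=0, P3=4)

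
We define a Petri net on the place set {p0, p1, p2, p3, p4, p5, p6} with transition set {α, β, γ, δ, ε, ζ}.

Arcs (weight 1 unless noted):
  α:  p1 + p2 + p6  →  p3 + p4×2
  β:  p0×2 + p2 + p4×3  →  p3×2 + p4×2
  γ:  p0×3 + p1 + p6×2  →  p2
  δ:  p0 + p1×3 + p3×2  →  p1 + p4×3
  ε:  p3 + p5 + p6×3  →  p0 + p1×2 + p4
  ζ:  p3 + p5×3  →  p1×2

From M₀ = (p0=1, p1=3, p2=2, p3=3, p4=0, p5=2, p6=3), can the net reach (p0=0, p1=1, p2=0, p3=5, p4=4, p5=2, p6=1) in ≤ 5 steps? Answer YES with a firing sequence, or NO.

NO — not reachable within 5 firings

depth 0: 1 marking
depth 1: 4 markings reached so far
depth 2: 7 markings reached so far
depth 3: 7 markings reached so far
(frontier empty at depth 3; search complete)
target is not among the 7 markings reachable within 5 steps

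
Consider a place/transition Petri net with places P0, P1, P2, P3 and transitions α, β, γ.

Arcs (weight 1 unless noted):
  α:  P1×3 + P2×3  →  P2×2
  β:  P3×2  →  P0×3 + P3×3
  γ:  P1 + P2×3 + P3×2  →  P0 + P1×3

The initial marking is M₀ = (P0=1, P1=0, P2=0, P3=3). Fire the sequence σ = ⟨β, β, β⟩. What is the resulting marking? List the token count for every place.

step 1: fire β:  (P0=1, P1=0, P2=0, P3=3) → (P0=4, P1=0, P2=0, P3=4)
step 2: fire β:  (P0=4, P1=0, P2=0, P3=4) → (P0=7, P1=0, P2=0, P3=5)
step 3: fire β:  (P0=7, P1=0, P2=0, P3=5) → (P0=10, P1=0, P2=0, P3=6)

(P0=10, P1=0, P2=0, P3=6)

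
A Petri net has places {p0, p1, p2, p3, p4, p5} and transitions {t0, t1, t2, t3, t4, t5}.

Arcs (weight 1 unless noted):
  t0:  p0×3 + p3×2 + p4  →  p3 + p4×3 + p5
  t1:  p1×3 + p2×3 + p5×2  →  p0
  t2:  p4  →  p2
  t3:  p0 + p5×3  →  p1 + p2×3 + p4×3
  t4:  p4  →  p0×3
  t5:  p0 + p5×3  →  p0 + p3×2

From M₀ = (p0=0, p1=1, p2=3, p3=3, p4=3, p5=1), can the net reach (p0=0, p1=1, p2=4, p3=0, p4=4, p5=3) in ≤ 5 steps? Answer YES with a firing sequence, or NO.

NO — not reachable within 5 firings

depth 0: 1 marking
depth 1: 3 markings reached so far
depth 2: 7 markings reached so far
depth 3: 13 markings reached so far
depth 4: 17 markings reached so far
depth 5: 23 markings reached so far
target is not among the 23 markings reachable within 5 steps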